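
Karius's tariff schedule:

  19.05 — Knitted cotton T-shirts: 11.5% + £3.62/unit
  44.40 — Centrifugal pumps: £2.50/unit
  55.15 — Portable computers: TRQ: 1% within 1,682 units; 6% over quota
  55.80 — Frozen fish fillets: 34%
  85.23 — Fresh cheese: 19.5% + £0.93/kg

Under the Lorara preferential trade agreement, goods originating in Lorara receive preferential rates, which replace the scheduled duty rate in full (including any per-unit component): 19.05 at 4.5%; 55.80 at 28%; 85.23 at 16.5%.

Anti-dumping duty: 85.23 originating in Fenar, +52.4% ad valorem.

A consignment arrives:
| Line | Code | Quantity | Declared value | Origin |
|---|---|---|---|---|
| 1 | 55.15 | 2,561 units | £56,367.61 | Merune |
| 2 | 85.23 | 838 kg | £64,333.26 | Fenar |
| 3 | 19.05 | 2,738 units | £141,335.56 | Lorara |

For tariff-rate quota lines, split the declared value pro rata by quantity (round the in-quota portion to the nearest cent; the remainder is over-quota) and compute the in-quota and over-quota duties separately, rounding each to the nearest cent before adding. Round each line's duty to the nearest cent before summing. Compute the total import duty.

£54,926.07

Line 1 (55.15, Merune, 2,561 units, £56,367.61):
Code 55.15 is under a tariff-rate quota (threshold 1,682 units). In-quota: 1,682 units at 1%; over-quota: 879 units at 6%.
Pro-rata value split: in-quota = £56,367.61 × 1,682/2,561 = £37,020.82; over-quota = £56,367.61 − £37,020.82 = £19,346.79.
In-quota duty = £37,020.82 × 1% = £370.21. Over-quota duty = £19,346.79 × 6% = £1,160.81.
Line duty = £370.21 + £1,160.81 = £1,531.02.
Line 2 (85.23, Fenar, 838 kg, £64,333.26):
Base rate for 85.23 is 19.5% + £0.93/kg.
85.23 has an FTA preferential rate, but origin Fenar is not Lorara; base rate stands.
Additional duty on 85.23 from Fenar: +52.4%. Applied ad valorem rate: 19.5% + 52.4% = 71.9%.
Duty = £64,333.26 × 71.9% + 838 × £0.93 = £47,034.95.
Line 3 (19.05, Lorara, 2,738 units, £141,335.56):
Base rate for 19.05 is 11.5% + £3.62/unit.
Origin Lorara qualifies under the Karius–Lorara agreement and 19.05 is covered: preferential rate 4.5% applies instead.
Duty = £141,335.56 × 4.5% = £6,360.10.
Total = £1,531.02 + £47,034.95 + £6,360.10 = £54,926.07.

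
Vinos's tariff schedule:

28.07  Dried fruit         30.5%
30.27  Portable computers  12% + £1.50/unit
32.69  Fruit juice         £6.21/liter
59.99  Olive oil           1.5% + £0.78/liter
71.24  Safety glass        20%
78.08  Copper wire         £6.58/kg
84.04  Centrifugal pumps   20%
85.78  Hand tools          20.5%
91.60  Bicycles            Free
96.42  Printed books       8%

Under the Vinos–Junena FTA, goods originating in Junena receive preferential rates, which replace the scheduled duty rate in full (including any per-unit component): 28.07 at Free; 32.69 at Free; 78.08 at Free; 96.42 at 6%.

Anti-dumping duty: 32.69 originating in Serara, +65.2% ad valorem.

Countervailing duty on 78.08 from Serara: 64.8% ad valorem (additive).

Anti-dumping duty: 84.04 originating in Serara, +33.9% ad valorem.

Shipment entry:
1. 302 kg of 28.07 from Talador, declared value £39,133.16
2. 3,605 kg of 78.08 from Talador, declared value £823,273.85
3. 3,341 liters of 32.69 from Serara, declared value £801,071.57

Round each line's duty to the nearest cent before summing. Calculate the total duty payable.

Line 1 (28.07, Talador, 302 kg, £39,133.16):
Base rate for 28.07 is 30.5%.
28.07 has an FTA preferential rate, but origin Talador is not Junena; base rate stands.
Duty = £39,133.16 × 30.5% = £11,935.61.
Line 2 (78.08, Talador, 3,605 kg, £823,273.85):
Base rate for 78.08 is £6.58/kg.
78.08 has an FTA preferential rate, but origin Talador is not Junena; base rate stands.
The additional-duty order on 78.08 targets Serara, not Talador; it does not apply.
Duty = 3,605 × £6.58 = £23,720.90.
Line 3 (32.69, Serara, 3,341 liters, £801,071.57):
Base rate for 32.69 is £6.21/liter.
32.69 has an FTA preferential rate, but origin Serara is not Junena; base rate stands.
Additional duty on 32.69 from Serara: +65.2% ad valorem. Applied ad valorem rate = 65.2%.
Duty = £801,071.57 × 65.2% + 3,341 × £6.21 = £543,046.27.
Total = £11,935.61 + £23,720.90 + £543,046.27 = £578,702.78.

£578,702.78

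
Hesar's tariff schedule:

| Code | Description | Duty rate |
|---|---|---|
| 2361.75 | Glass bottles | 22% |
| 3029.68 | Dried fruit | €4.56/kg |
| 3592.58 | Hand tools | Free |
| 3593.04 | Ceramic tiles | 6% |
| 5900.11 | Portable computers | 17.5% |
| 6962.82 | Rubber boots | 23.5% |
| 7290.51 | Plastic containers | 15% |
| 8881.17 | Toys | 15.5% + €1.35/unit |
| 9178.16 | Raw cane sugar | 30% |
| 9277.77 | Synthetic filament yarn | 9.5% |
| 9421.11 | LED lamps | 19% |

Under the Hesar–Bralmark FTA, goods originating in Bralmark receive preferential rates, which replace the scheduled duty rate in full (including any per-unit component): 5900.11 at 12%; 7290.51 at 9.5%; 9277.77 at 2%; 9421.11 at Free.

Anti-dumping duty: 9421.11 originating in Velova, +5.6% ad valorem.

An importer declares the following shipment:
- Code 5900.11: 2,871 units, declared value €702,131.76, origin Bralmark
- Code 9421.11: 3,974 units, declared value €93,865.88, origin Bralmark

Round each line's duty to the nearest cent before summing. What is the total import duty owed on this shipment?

Line 1 (5900.11, Bralmark, 2,871 units, €702,131.76):
Base rate for 5900.11 is 17.5%.
Origin Bralmark qualifies under the Hesar–Bralmark agreement and 5900.11 is covered: preferential rate 12% applies instead.
Duty = €702,131.76 × 12% = €84,255.81.
Line 2 (9421.11, Bralmark, 3,974 units, €93,865.88):
Base rate for 9421.11 is 19%.
Origin Bralmark qualifies under the Hesar–Bralmark agreement and 9421.11 is covered: preferential rate Free applies instead.
The additional-duty order on 9421.11 targets Velova, not Bralmark; it does not apply.
Duty = €93,865.88 × 0% = €0.00.
Total = €84,255.81 + €0.00 = €84,255.81.

€84,255.81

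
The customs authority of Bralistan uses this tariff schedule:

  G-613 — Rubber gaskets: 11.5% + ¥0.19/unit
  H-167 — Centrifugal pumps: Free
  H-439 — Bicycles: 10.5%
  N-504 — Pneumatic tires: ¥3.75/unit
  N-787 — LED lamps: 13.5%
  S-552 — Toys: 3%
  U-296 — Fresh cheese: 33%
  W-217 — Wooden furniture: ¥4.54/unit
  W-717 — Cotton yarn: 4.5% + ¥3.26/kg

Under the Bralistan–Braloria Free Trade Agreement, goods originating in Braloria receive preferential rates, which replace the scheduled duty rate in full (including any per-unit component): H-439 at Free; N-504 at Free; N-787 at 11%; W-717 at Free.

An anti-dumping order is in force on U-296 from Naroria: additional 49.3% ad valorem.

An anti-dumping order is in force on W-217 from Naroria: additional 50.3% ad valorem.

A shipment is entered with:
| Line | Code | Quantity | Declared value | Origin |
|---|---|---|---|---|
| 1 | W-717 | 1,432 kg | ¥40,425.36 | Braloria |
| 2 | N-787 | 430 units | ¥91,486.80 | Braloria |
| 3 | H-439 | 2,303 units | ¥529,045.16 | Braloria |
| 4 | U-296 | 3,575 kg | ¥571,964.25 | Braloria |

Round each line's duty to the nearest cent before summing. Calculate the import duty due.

¥198,811.75

Line 1 (W-717, Braloria, 1,432 kg, ¥40,425.36):
Base rate for W-717 is 4.5% + ¥3.26/kg.
Origin Braloria qualifies under the Bralistan–Braloria agreement and W-717 is covered: preferential rate Free applies instead.
Duty = ¥40,425.36 × 0% = ¥0.00.
Line 2 (N-787, Braloria, 430 units, ¥91,486.80):
Base rate for N-787 is 13.5%.
Origin Braloria qualifies under the Bralistan–Braloria agreement and N-787 is covered: preferential rate 11% applies instead.
Duty = ¥91,486.80 × 11% = ¥10,063.55.
Line 3 (H-439, Braloria, 2,303 units, ¥529,045.16):
Base rate for H-439 is 10.5%.
Origin Braloria qualifies under the Bralistan–Braloria agreement and H-439 is covered: preferential rate Free applies instead.
Duty = ¥529,045.16 × 0% = ¥0.00.
Line 4 (U-296, Braloria, 3,575 kg, ¥571,964.25):
Base rate for U-296 is 33%.
Origin Braloria is the FTA partner but U-296 is not on the preference list; base rate stands.
The additional-duty order on U-296 targets Naroria, not Braloria; it does not apply.
Duty = ¥571,964.25 × 33% = ¥188,748.20.
Total = ¥0.00 + ¥10,063.55 + ¥0.00 + ¥188,748.20 = ¥198,811.75.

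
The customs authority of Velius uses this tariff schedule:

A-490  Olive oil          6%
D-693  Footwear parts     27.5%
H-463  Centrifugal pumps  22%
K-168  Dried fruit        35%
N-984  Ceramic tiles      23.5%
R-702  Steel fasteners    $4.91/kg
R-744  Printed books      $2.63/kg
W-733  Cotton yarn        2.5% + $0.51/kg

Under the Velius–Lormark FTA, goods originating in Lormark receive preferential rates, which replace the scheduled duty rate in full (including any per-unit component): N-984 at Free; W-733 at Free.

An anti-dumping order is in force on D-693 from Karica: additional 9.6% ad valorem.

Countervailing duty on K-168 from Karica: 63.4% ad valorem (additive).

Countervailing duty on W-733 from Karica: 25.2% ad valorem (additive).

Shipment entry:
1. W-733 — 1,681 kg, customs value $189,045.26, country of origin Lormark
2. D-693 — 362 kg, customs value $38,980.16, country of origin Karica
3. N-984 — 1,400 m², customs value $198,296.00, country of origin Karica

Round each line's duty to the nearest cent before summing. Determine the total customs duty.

$61,061.20

Line 1 (W-733, Lormark, 1,681 kg, $189,045.26):
Base rate for W-733 is 2.5% + $0.51/kg.
Origin Lormark qualifies under the Velius–Lormark agreement and W-733 is covered: preferential rate Free applies instead.
The additional-duty order on W-733 targets Karica, not Lormark; it does not apply.
Duty = $189,045.26 × 0% = $0.00.
Line 2 (D-693, Karica, 362 kg, $38,980.16):
Base rate for D-693 is 27.5%.
Additional duty on D-693 from Karica: +9.6%. Applied ad valorem rate: 27.5% + 9.6% = 37.1%.
Duty = $38,980.16 × 37.1% = $14,461.64.
Line 3 (N-984, Karica, 1,400 m², $198,296.00):
Base rate for N-984 is 23.5%.
N-984 has an FTA preferential rate, but origin Karica is not Lormark; base rate stands.
Duty = $198,296.00 × 23.5% = $46,599.56.
Total = $0.00 + $14,461.64 + $46,599.56 = $61,061.20.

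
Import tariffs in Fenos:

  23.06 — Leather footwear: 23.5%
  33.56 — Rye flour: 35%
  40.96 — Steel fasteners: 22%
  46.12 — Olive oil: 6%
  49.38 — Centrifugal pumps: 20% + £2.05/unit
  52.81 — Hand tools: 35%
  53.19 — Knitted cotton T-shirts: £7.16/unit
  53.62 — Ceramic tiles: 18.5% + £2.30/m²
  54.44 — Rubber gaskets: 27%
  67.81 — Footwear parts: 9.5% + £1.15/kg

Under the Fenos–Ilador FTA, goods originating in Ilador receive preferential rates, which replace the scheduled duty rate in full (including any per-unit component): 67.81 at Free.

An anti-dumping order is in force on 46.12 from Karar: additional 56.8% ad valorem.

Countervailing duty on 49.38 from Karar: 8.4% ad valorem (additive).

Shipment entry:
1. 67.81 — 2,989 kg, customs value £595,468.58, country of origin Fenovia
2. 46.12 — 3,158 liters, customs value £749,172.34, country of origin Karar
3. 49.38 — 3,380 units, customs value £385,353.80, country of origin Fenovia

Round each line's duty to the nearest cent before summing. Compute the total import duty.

Line 1 (67.81, Fenovia, 2,989 kg, £595,468.58):
Base rate for 67.81 is 9.5% + £1.15/kg.
67.81 has an FTA preferential rate, but origin Fenovia is not Ilador; base rate stands.
Duty = £595,468.58 × 9.5% + 2,989 × £1.15 = £60,006.87.
Line 2 (46.12, Karar, 3,158 liters, £749,172.34):
Base rate for 46.12 is 6%.
Additional duty on 46.12 from Karar: +56.8%. Applied ad valorem rate: 6% + 56.8% = 62.8%.
Duty = £749,172.34 × 62.8% = £470,480.23.
Line 3 (49.38, Fenovia, 3,380 units, £385,353.80):
Base rate for 49.38 is 20% + £2.05/unit.
The additional-duty order on 49.38 targets Karar, not Fenovia; it does not apply.
Duty = £385,353.80 × 20% + 3,380 × £2.05 = £83,999.76.
Total = £60,006.87 + £470,480.23 + £83,999.76 = £614,486.86.

£614,486.86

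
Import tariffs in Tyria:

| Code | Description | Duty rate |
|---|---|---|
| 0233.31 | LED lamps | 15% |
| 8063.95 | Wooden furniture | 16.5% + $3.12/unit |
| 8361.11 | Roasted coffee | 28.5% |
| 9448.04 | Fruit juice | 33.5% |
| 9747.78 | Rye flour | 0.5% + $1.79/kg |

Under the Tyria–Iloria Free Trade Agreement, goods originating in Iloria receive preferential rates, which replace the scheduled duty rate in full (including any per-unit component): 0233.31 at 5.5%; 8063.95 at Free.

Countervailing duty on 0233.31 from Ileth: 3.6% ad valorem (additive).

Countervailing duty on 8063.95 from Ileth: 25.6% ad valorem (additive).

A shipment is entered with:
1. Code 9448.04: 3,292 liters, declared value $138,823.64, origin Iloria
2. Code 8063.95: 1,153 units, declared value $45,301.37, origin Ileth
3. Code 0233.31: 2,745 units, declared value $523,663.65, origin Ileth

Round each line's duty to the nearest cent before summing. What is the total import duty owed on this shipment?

$166,576.60

Line 1 (9448.04, Iloria, 3,292 liters, $138,823.64):
Base rate for 9448.04 is 33.5%.
Origin Iloria is the FTA partner but 9448.04 is not on the preference list; base rate stands.
Duty = $138,823.64 × 33.5% = $46,505.92.
Line 2 (8063.95, Ileth, 1,153 units, $45,301.37):
Base rate for 8063.95 is 16.5% + $3.12/unit.
8063.95 has an FTA preferential rate, but origin Ileth is not Iloria; base rate stands.
Additional duty on 8063.95 from Ileth: +25.6%. Applied ad valorem rate: 16.5% + 25.6% = 42.1%.
Duty = $45,301.37 × 42.1% + 1,153 × $3.12 = $22,669.24.
Line 3 (0233.31, Ileth, 2,745 units, $523,663.65):
Base rate for 0233.31 is 15%.
0233.31 has an FTA preferential rate, but origin Ileth is not Iloria; base rate stands.
Additional duty on 0233.31 from Ileth: +3.6%. Applied ad valorem rate: 15% + 3.6% = 18.6%.
Duty = $523,663.65 × 18.6% = $97,401.44.
Total = $46,505.92 + $22,669.24 + $97,401.44 = $166,576.60.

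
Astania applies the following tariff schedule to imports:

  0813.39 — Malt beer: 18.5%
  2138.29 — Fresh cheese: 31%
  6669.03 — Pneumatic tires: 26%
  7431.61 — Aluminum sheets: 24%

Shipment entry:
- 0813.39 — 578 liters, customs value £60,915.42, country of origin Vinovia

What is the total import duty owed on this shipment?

£11,269.35

Line 1 (0813.39, Vinovia, 578 liters, £60,915.42):
Base rate for 0813.39 is 18.5%.
Duty = £60,915.42 × 18.5% = £11,269.35.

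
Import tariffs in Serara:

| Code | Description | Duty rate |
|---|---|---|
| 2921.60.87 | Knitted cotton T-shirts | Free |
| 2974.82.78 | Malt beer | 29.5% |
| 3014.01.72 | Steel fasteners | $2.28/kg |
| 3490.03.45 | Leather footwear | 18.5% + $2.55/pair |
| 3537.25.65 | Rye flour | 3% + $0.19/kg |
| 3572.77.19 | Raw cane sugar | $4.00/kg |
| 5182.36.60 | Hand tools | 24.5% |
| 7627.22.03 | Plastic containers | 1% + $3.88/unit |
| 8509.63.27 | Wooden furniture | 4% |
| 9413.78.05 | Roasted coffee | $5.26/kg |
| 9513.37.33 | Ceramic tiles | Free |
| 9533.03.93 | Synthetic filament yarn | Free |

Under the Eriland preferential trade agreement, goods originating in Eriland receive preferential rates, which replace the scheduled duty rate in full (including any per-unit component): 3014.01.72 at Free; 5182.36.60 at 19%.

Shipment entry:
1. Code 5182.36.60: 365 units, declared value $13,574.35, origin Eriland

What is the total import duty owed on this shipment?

Line 1 (5182.36.60, Eriland, 365 units, $13,574.35):
Base rate for 5182.36.60 is 24.5%.
Origin Eriland qualifies under the Serara–Eriland agreement and 5182.36.60 is covered: preferential rate 19% applies instead.
Duty = $13,574.35 × 19% = $2,579.13.

$2,579.13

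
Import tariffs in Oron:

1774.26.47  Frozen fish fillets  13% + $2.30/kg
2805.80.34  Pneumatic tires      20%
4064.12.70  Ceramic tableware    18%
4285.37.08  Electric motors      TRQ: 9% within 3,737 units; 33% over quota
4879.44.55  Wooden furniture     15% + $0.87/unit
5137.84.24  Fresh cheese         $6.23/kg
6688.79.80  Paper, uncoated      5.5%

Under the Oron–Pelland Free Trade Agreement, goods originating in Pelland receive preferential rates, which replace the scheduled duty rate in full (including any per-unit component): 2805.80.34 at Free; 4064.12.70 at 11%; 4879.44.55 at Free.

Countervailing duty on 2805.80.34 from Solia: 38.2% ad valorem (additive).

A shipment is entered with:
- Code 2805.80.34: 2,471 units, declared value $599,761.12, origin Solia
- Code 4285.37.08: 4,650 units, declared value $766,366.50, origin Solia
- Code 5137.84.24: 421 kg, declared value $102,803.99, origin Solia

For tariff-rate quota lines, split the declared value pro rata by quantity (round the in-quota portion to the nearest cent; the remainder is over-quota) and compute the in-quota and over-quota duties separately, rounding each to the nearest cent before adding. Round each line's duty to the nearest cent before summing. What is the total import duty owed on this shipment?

Line 1 (2805.80.34, Solia, 2,471 units, $599,761.12):
Base rate for 2805.80.34 is 20%.
2805.80.34 has an FTA preferential rate, but origin Solia is not Pelland; base rate stands.
Additional duty on 2805.80.34 from Solia: +38.2%. Applied ad valorem rate: 20% + 38.2% = 58.2%.
Duty = $599,761.12 × 58.2% = $349,060.97.
Line 2 (4285.37.08, Solia, 4,650 units, $766,366.50):
Code 4285.37.08 is under a tariff-rate quota (threshold 3,737 units). In-quota: 3,737 units at 9%; over-quota: 913 units at 33%.
Pro-rata value split: in-quota = $766,366.50 × 3,737/4,650 = $615,894.97; over-quota = $766,366.50 − $615,894.97 = $150,471.53.
In-quota duty = $615,894.97 × 9% = $55,430.55. Over-quota duty = $150,471.53 × 33% = $49,655.60.
Line duty = $55,430.55 + $49,655.60 = $105,086.15.
Line 3 (5137.84.24, Solia, 421 kg, $102,803.99):
Base rate for 5137.84.24 is $6.23/kg.
Duty = 421 × $6.23 = $2,622.83.
Total = $349,060.97 + $105,086.15 + $2,622.83 = $456,769.95.

$456,769.95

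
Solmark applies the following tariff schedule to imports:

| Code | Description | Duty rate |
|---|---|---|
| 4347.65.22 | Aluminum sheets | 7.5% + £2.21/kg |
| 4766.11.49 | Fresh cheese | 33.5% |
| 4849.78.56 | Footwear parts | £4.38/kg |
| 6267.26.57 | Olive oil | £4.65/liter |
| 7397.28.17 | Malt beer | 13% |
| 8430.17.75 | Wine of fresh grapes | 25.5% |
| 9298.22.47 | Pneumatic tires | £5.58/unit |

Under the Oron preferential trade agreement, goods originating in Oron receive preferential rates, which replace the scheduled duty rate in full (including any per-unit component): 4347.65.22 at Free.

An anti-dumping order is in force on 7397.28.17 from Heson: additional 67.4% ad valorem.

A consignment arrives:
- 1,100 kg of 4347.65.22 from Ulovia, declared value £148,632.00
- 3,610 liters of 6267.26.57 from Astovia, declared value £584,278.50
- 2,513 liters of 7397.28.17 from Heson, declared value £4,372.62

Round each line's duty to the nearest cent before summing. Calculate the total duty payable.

£33,880.49

Line 1 (4347.65.22, Ulovia, 1,100 kg, £148,632.00):
Base rate for 4347.65.22 is 7.5% + £2.21/kg.
4347.65.22 has an FTA preferential rate, but origin Ulovia is not Oron; base rate stands.
Duty = £148,632.00 × 7.5% + 1,100 × £2.21 = £13,578.40.
Line 2 (6267.26.57, Astovia, 3,610 liters, £584,278.50):
Base rate for 6267.26.57 is £4.65/liter.
Duty = 3,610 × £4.65 = £16,786.50.
Line 3 (7397.28.17, Heson, 2,513 liters, £4,372.62):
Base rate for 7397.28.17 is 13%.
Additional duty on 7397.28.17 from Heson: +67.4%. Applied ad valorem rate: 13% + 67.4% = 80.4%.
Duty = £4,372.62 × 80.4% = £3,515.59.
Total = £13,578.40 + £16,786.50 + £3,515.59 = £33,880.49.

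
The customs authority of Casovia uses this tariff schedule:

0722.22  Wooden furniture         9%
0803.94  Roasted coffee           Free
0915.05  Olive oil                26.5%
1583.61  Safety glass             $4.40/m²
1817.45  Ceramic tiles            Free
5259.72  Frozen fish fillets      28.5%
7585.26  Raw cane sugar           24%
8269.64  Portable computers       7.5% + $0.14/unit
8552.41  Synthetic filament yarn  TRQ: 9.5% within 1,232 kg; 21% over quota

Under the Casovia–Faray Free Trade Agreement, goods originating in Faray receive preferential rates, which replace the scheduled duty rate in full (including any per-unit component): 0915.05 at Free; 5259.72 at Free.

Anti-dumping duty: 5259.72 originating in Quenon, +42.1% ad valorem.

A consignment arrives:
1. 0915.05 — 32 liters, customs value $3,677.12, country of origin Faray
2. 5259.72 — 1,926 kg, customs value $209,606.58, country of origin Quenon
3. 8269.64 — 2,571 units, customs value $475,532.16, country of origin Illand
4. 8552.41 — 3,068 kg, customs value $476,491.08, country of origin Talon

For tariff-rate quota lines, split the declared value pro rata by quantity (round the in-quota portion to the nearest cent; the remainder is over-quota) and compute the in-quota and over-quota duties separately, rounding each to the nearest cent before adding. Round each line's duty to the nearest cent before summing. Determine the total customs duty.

Line 1 (0915.05, Faray, 32 liters, $3,677.12):
Base rate for 0915.05 is 26.5%.
Origin Faray qualifies under the Casovia–Faray agreement and 0915.05 is covered: preferential rate Free applies instead.
Duty = $3,677.12 × 0% = $0.00.
Line 2 (5259.72, Quenon, 1,926 kg, $209,606.58):
Base rate for 5259.72 is 28.5%.
5259.72 has an FTA preferential rate, but origin Quenon is not Faray; base rate stands.
Additional duty on 5259.72 from Quenon: +42.1%. Applied ad valorem rate: 28.5% + 42.1% = 70.6%.
Duty = $209,606.58 × 70.6% = $147,982.25.
Line 3 (8269.64, Illand, 2,571 units, $475,532.16):
Base rate for 8269.64 is 7.5% + $0.14/unit.
Duty = $475,532.16 × 7.5% + 2,571 × $0.14 = $36,024.85.
Line 4 (8552.41, Talon, 3,068 kg, $476,491.08):
Code 8552.41 is under a tariff-rate quota (threshold 1,232 kg). In-quota: 1,232 kg at 9.5%; over-quota: 1,836 kg at 21%.
Pro-rata value split: in-quota = $476,491.08 × 1,232/3,068 = $191,341.92; over-quota = $476,491.08 − $191,341.92 = $285,149.16.
In-quota duty = $191,341.92 × 9.5% = $18,177.48. Over-quota duty = $285,149.16 × 21% = $59,881.32.
Line duty = $18,177.48 + $59,881.32 = $78,058.80.
Total = $0.00 + $147,982.25 + $36,024.85 + $78,058.80 = $262,065.90.

$262,065.90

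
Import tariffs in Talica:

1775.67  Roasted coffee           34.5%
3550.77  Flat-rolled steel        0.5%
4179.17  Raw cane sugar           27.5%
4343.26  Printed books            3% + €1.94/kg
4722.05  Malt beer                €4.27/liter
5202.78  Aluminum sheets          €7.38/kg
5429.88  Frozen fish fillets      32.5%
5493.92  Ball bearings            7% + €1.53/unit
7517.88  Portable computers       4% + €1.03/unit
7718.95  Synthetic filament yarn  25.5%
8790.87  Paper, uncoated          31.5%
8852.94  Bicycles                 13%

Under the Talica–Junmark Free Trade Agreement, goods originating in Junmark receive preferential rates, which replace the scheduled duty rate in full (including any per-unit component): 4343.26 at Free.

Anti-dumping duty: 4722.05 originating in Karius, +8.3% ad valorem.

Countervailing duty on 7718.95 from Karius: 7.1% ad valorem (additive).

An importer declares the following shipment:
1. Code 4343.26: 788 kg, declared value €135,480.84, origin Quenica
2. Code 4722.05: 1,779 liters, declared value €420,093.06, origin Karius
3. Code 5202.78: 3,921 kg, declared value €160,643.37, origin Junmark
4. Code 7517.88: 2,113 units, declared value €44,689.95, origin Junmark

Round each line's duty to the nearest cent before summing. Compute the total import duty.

Line 1 (4343.26, Quenica, 788 kg, €135,480.84):
Base rate for 4343.26 is 3% + €1.94/kg.
4343.26 has an FTA preferential rate, but origin Quenica is not Junmark; base rate stands.
Duty = €135,480.84 × 3% + 788 × €1.94 = €5,593.15.
Line 2 (4722.05, Karius, 1,779 liters, €420,093.06):
Base rate for 4722.05 is €4.27/liter.
Additional duty on 4722.05 from Karius: +8.3% ad valorem. Applied ad valorem rate = 8.3%.
Duty = €420,093.06 × 8.3% + 1,779 × €4.27 = €42,464.05.
Line 3 (5202.78, Junmark, 3,921 kg, €160,643.37):
Base rate for 5202.78 is €7.38/kg.
Origin Junmark is the FTA partner but 5202.78 is not on the preference list; base rate stands.
Duty = 3,921 × €7.38 = €28,936.98.
Line 4 (7517.88, Junmark, 2,113 units, €44,689.95):
Base rate for 7517.88 is 4% + €1.03/unit.
Origin Junmark is the FTA partner but 7517.88 is not on the preference list; base rate stands.
Duty = €44,689.95 × 4% + 2,113 × €1.03 = €3,963.99.
Total = €5,593.15 + €42,464.05 + €28,936.98 + €3,963.99 = €80,958.17.

€80,958.17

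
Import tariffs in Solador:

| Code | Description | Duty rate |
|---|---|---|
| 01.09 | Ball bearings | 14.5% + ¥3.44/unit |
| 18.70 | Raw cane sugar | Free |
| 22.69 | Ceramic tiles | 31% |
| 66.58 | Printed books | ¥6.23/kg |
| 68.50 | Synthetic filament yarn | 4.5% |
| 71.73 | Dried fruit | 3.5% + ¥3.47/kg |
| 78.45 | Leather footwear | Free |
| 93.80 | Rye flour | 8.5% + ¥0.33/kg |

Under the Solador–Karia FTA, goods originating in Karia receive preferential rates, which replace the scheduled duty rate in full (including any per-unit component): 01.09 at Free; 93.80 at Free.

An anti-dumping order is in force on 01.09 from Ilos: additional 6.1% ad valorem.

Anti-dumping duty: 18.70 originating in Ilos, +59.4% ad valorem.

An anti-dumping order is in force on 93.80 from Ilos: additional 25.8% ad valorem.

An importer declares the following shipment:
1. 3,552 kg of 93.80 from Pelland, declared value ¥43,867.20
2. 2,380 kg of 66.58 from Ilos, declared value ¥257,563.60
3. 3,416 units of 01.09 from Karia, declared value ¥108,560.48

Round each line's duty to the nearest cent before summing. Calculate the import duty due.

Line 1 (93.80, Pelland, 3,552 kg, ¥43,867.20):
Base rate for 93.80 is 8.5% + ¥0.33/kg.
93.80 has an FTA preferential rate, but origin Pelland is not Karia; base rate stands.
The additional-duty order on 93.80 targets Ilos, not Pelland; it does not apply.
Duty = ¥43,867.20 × 8.5% + 3,552 × ¥0.33 = ¥4,900.87.
Line 2 (66.58, Ilos, 2,380 kg, ¥257,563.60):
Base rate for 66.58 is ¥6.23/kg.
Duty = 2,380 × ¥6.23 = ¥14,827.40.
Line 3 (01.09, Karia, 3,416 units, ¥108,560.48):
Base rate for 01.09 is 14.5% + ¥3.44/unit.
Origin Karia qualifies under the Solador–Karia agreement and 01.09 is covered: preferential rate Free applies instead.
The additional-duty order on 01.09 targets Ilos, not Karia; it does not apply.
Duty = ¥108,560.48 × 0% = ¥0.00.
Total = ¥4,900.87 + ¥14,827.40 + ¥0.00 = ¥19,728.27.

¥19,728.27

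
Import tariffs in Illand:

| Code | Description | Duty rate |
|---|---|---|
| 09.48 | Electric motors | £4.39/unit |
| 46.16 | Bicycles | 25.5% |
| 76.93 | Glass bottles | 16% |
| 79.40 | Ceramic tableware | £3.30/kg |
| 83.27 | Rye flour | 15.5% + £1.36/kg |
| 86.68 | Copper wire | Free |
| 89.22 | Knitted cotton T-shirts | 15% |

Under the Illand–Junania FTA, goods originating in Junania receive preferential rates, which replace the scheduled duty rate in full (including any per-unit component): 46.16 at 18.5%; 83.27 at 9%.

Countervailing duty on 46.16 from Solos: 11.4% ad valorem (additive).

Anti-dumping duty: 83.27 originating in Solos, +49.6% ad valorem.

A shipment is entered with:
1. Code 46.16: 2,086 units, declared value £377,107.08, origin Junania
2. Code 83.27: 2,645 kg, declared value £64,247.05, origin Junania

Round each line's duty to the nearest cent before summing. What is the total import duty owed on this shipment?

£75,547.04

Line 1 (46.16, Junania, 2,086 units, £377,107.08):
Base rate for 46.16 is 25.5%.
Origin Junania qualifies under the Illand–Junania agreement and 46.16 is covered: preferential rate 18.5% applies instead.
The additional-duty order on 46.16 targets Solos, not Junania; it does not apply.
Duty = £377,107.08 × 18.5% = £69,764.81.
Line 2 (83.27, Junania, 2,645 kg, £64,247.05):
Base rate for 83.27 is 15.5% + £1.36/kg.
Origin Junania qualifies under the Illand–Junania agreement and 83.27 is covered: preferential rate 9% applies instead.
The additional-duty order on 83.27 targets Solos, not Junania; it does not apply.
Duty = £64,247.05 × 9% = £5,782.23.
Total = £69,764.81 + £5,782.23 = £75,547.04.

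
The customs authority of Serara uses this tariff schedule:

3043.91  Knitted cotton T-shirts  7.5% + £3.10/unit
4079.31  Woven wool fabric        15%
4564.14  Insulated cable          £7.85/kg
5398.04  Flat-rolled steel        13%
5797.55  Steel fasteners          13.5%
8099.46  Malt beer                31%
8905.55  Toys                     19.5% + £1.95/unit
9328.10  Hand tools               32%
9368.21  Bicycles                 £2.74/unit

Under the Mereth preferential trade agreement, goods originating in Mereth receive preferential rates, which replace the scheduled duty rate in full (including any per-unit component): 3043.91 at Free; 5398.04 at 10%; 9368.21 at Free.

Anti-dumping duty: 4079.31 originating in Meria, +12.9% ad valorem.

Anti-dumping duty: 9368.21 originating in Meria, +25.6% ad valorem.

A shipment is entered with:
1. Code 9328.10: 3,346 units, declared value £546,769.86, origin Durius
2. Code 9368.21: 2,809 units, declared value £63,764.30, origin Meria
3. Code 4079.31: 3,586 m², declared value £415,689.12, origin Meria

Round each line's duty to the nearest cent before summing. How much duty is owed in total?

Line 1 (9328.10, Durius, 3,346 units, £546,769.86):
Base rate for 9328.10 is 32%.
Duty = £546,769.86 × 32% = £174,966.36.
Line 2 (9368.21, Meria, 2,809 units, £63,764.30):
Base rate for 9368.21 is £2.74/unit.
9368.21 has an FTA preferential rate, but origin Meria is not Mereth; base rate stands.
Additional duty on 9368.21 from Meria: +25.6% ad valorem. Applied ad valorem rate = 25.6%.
Duty = £63,764.30 × 25.6% + 2,809 × £2.74 = £24,020.32.
Line 3 (4079.31, Meria, 3,586 m², £415,689.12):
Base rate for 4079.31 is 15%.
Additional duty on 4079.31 from Meria: +12.9%. Applied ad valorem rate: 15% + 12.9% = 27.9%.
Duty = £415,689.12 × 27.9% = £115,977.26.
Total = £174,966.36 + £24,020.32 + £115,977.26 = £314,963.94.

£314,963.94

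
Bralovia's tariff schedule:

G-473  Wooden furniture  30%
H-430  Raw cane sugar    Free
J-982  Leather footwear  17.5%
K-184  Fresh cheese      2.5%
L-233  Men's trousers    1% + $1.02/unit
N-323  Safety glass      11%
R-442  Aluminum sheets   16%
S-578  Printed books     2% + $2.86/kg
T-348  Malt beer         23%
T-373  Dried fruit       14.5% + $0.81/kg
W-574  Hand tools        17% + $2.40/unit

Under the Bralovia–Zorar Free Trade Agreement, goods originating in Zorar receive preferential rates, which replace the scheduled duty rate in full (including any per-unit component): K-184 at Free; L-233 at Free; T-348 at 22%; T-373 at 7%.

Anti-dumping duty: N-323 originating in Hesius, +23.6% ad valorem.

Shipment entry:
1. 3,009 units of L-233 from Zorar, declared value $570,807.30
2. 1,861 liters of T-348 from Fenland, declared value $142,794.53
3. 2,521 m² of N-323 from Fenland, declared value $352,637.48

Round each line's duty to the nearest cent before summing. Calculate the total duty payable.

$71,632.86

Line 1 (L-233, Zorar, 3,009 units, $570,807.30):
Base rate for L-233 is 1% + $1.02/unit.
Origin Zorar qualifies under the Bralovia–Zorar agreement and L-233 is covered: preferential rate Free applies instead.
Duty = $570,807.30 × 0% = $0.00.
Line 2 (T-348, Fenland, 1,861 liters, $142,794.53):
Base rate for T-348 is 23%.
T-348 has an FTA preferential rate, but origin Fenland is not Zorar; base rate stands.
Duty = $142,794.53 × 23% = $32,842.74.
Line 3 (N-323, Fenland, 2,521 m², $352,637.48):
Base rate for N-323 is 11%.
The additional-duty order on N-323 targets Hesius, not Fenland; it does not apply.
Duty = $352,637.48 × 11% = $38,790.12.
Total = $0.00 + $32,842.74 + $38,790.12 = $71,632.86.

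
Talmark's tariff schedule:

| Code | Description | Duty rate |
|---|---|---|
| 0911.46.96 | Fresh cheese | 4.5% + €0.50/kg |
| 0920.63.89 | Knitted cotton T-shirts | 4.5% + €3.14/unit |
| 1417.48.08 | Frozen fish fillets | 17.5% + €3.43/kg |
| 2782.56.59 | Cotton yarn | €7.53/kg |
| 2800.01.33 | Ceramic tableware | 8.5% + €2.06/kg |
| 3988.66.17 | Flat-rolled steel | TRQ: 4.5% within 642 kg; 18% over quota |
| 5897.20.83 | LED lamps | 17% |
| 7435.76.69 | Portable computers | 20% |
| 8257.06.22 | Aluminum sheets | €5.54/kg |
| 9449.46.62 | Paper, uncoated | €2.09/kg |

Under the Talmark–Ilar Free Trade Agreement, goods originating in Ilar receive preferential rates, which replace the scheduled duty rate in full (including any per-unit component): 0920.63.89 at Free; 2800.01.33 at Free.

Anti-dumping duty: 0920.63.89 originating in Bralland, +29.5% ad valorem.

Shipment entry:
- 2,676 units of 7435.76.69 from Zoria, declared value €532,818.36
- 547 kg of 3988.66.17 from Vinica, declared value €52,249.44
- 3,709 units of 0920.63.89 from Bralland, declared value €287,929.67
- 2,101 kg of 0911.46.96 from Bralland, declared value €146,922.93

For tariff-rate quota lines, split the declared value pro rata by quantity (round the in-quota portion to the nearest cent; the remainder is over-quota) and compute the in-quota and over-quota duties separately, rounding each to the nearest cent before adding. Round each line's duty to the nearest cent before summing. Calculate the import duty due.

Line 1 (7435.76.69, Zoria, 2,676 units, €532,818.36):
Base rate for 7435.76.69 is 20%.
Duty = €532,818.36 × 20% = €106,563.67.
Line 2 (3988.66.17, Vinica, 547 kg, €52,249.44):
Code 3988.66.17 is under a tariff-rate quota (threshold 642 kg). Quantity 547 kg is within the quota, so the in-quota rate 4.5% applies to the full value.
Duty = €52,249.44 × 4.5% = €2,351.22.
Line 3 (0920.63.89, Bralland, 3,709 units, €287,929.67):
Base rate for 0920.63.89 is 4.5% + €3.14/unit.
0920.63.89 has an FTA preferential rate, but origin Bralland is not Ilar; base rate stands.
Additional duty on 0920.63.89 from Bralland: +29.5%. Applied ad valorem rate: 4.5% + 29.5% = 34%.
Duty = €287,929.67 × 34% + 3,709 × €3.14 = €109,542.35.
Line 4 (0911.46.96, Bralland, 2,101 kg, €146,922.93):
Base rate for 0911.46.96 is 4.5% + €0.50/kg.
Duty = €146,922.93 × 4.5% + 2,101 × €0.50 = €7,662.03.
Total = €106,563.67 + €2,351.22 + €109,542.35 + €7,662.03 = €226,119.27.

€226,119.27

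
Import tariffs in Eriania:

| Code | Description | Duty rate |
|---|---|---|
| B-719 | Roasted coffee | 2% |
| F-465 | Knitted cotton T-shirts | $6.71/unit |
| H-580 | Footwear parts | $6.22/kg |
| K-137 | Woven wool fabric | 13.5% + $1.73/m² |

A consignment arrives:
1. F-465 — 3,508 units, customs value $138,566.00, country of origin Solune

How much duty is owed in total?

$23,538.68

Line 1 (F-465, Solune, 3,508 units, $138,566.00):
Base rate for F-465 is $6.71/unit.
Duty = 3,508 × $6.71 = $23,538.68.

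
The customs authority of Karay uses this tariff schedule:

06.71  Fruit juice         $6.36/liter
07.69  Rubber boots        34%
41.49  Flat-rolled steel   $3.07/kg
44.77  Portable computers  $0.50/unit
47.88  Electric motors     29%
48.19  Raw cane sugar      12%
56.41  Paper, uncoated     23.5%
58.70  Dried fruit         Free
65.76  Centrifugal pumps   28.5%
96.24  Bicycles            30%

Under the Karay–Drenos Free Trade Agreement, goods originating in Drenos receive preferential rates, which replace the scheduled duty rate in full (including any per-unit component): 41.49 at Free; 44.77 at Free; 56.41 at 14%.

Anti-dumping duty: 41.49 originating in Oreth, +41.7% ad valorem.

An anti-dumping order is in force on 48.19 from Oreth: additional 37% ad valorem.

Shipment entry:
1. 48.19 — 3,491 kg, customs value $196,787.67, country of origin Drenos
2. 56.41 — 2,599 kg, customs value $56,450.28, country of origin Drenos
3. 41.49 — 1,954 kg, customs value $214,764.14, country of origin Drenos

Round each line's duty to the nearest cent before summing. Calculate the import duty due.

$31,517.56

Line 1 (48.19, Drenos, 3,491 kg, $196,787.67):
Base rate for 48.19 is 12%.
Origin Drenos is the FTA partner but 48.19 is not on the preference list; base rate stands.
The additional-duty order on 48.19 targets Oreth, not Drenos; it does not apply.
Duty = $196,787.67 × 12% = $23,614.52.
Line 2 (56.41, Drenos, 2,599 kg, $56,450.28):
Base rate for 56.41 is 23.5%.
Origin Drenos qualifies under the Karay–Drenos agreement and 56.41 is covered: preferential rate 14% applies instead.
Duty = $56,450.28 × 14% = $7,903.04.
Line 3 (41.49, Drenos, 1,954 kg, $214,764.14):
Base rate for 41.49 is $3.07/kg.
Origin Drenos qualifies under the Karay–Drenos agreement and 41.49 is covered: preferential rate Free applies instead.
The additional-duty order on 41.49 targets Oreth, not Drenos; it does not apply.
Duty = $214,764.14 × 0% = $0.00.
Total = $23,614.52 + $7,903.04 + $0.00 = $31,517.56.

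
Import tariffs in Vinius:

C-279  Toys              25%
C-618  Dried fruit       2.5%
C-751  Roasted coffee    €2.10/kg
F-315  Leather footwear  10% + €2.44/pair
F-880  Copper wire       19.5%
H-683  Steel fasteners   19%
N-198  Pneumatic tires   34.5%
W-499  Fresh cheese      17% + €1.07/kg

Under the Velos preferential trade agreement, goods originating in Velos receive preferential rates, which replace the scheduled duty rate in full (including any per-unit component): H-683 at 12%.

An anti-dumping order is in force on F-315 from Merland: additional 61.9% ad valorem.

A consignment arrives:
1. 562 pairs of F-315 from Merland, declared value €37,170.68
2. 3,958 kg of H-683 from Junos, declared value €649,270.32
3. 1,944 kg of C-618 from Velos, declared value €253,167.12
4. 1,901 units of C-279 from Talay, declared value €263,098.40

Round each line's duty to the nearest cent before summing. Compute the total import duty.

€223,562.14

Line 1 (F-315, Merland, 562 pairs, €37,170.68):
Base rate for F-315 is 10% + €2.44/pair.
Additional duty on F-315 from Merland: +61.9%. Applied ad valorem rate: 10% + 61.9% = 71.9%.
Duty = €37,170.68 × 71.9% + 562 × €2.44 = €28,097.00.
Line 2 (H-683, Junos, 3,958 kg, €649,270.32):
Base rate for H-683 is 19%.
H-683 has an FTA preferential rate, but origin Junos is not Velos; base rate stands.
Duty = €649,270.32 × 19% = €123,361.36.
Line 3 (C-618, Velos, 1,944 kg, €253,167.12):
Base rate for C-618 is 2.5%.
Origin Velos is the FTA partner but C-618 is not on the preference list; base rate stands.
Duty = €253,167.12 × 2.5% = €6,329.18.
Line 4 (C-279, Talay, 1,901 units, €263,098.40):
Base rate for C-279 is 25%.
Duty = €263,098.40 × 25% = €65,774.60.
Total = €28,097.00 + €123,361.36 + €6,329.18 + €65,774.60 = €223,562.14.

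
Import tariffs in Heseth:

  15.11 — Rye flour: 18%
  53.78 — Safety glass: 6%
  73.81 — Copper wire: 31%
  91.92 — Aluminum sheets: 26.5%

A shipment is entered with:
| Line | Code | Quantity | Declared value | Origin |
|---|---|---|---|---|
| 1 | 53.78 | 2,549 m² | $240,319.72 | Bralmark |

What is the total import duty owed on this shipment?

Line 1 (53.78, Bralmark, 2,549 m², $240,319.72):
Base rate for 53.78 is 6%.
Duty = $240,319.72 × 6% = $14,419.18.

$14,419.18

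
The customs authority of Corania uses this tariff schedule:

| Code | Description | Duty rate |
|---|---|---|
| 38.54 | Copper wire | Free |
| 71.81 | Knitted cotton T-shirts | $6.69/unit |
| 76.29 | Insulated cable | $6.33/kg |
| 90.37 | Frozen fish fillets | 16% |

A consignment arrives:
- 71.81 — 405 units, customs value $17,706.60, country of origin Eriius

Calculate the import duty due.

$2,709.45

Line 1 (71.81, Eriius, 405 units, $17,706.60):
Base rate for 71.81 is $6.69/unit.
Duty = 405 × $6.69 = $2,709.45.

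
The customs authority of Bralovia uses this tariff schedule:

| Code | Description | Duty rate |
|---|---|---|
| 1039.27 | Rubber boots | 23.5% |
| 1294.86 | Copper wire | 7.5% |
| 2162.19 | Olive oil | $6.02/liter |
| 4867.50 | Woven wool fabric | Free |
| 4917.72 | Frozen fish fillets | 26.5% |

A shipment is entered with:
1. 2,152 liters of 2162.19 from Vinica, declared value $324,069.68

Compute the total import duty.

Line 1 (2162.19, Vinica, 2,152 liters, $324,069.68):
Base rate for 2162.19 is $6.02/liter.
Duty = 2,152 × $6.02 = $12,955.04.

$12,955.04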